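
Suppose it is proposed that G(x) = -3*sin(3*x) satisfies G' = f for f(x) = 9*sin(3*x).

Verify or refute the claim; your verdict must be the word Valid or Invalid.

Invalid: d/dx[G] - f = -9*sin(3*x) - 9*cos(3*x), which is not 0.

d/dx[G] = -9*cos(3*x)
d/dx[G] - f(x) = -9*sin(3*x) - 9*cos(3*x) != 0.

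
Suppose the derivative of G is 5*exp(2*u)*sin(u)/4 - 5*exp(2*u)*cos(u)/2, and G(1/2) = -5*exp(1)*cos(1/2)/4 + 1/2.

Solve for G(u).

G'(u) has the shape v'r + vr' for v = -5*cos(u)/4 and r = exp(2*u) — it is the derivative of the product v*r.
A general antiderivative is -5*exp(2*u)*cos(u)/4 + C.
The condition gives C = -5*exp(1)*cos(1/2)/4 + 1/2 - (-5*exp(1)*cos(1/2)/4) = 1/2.
So G(u) = -5*exp(2*u)*cos(u)/4 + 1/2.
Check: d/du[-5*exp(2*u)*cos(u)/4 + 1/2] = 5*exp(2*u)*sin(u)/4 - 5*exp(2*u)*cos(u)/2 = G'(u).

G(u) = -5*exp(2*u)*cos(u)/4 + 1/2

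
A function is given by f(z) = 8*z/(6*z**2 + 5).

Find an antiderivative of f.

f matches the chain-rule pattern g'(h)*h' with inner function h(z) = 2*z**2 + 5/3; substituting u = h(z) collapses the integral.
Check: d/dz[2*log(2*z**2 + 5/3)/3] = 8*z/(6*z**2 + 5) = f(z).

An antiderivative is F(z) = 2*log(2*z**2 + 5/3)/3.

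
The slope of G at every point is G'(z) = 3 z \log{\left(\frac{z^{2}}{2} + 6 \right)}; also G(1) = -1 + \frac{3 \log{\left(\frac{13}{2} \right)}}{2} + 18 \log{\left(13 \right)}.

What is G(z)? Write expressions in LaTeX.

Differentiate the proposed G(z) back; it has to land on the given G'(z).
A general antiderivative is \frac{3 z^{2} \log{\left(\frac{z^{2}}{2} + 6 \right)}}{2} - \frac{3 z^{2}}{2} + 18 \log{\left(z^{2} + 12 \right)} + C.
The condition gives C = -1 + \frac{3 \log{\left(\frac{13}{2} \right)}}{2} + 18 \log{\left(13 \right)} - (- \frac{3}{2} + \frac{3 \log{\left(\frac{13}{2} \right)}}{2} + 18 \log{\left(13 \right)}) = \frac{1}{2}.
So G(z) = \frac{3 z^{2} \log{\left(\frac{z^{2}}{2} + 6 \right)}}{2} - \frac{3 z^{2}}{2} + 18 \log{\left(z^{2} + 12 \right)} + \frac{1}{2}.
Check: d/dz[\frac{3 z^{2} \log{\left(\frac{z^{2}}{2} + 6 \right)}}{2} - \frac{3 z^{2}}{2} + 18 \log{\left(z^{2} + 12 \right)} + \frac{1}{2}] = 3 z \log{\left(\frac{z^{2}}{2} + 6 \right)} = G'(z).

G(z) = \frac{3 z^{2} \log{\left(\frac{z^{2}}{2} + 6 \right)}}{2} - \frac{3 z^{2}}{2} + 18 \log{\left(z^{2} + 12 \right)} + \frac{1}{2}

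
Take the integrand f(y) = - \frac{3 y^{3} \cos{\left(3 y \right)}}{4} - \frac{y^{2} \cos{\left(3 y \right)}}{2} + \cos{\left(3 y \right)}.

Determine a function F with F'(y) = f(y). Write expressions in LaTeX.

The integrand splits into summands that can be handled one at a time.
Check: d/dy[\frac{- 27 y^{3} \sin{\left(3 y \right)} - 18 y^{2} \sin{\left(3 y \right)} - 27 y^{2} \cos{\left(3 y \right)} + 18 y \sin{\left(3 y \right)} - 12 y \cos{\left(3 y \right)} + 40 \sin{\left(3 y \right)} + 6 \cos{\left(3 y \right)}}{108}] = - \frac{3 y^{3} \cos{\left(3 y \right)}}{4} - \frac{y^{2} \cos{\left(3 y \right)}}{2} + \cos{\left(3 y \right)} = f(y).

An antiderivative is F(y) = \frac{- 27 y^{3} \sin{\left(3 y \right)} - 18 y^{2} \sin{\left(3 y \right)} - 27 y^{2} \cos{\left(3 y \right)} + 18 y \sin{\left(3 y \right)} - 12 y \cos{\left(3 y \right)} + 40 \sin{\left(3 y \right)} + 6 \cos{\left(3 y \right)}}{108}.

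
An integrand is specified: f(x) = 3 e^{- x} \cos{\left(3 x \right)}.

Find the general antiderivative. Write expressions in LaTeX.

F(x) = \frac{3 \left(3 \sin{\left(3 x \right)} - \cos{\left(3 x \right)}\right) e^{- x}}{10} + C

Any candidate F(x) must reproduce f(x) exactly when differentiated.
Check: d/dx[\frac{3 \left(3 \sin{\left(3 x \right)} - \cos{\left(3 x \right)}\right) e^{- x}}{10}] = 3 e^{- x} \cos{\left(3 x \right)} = f(x).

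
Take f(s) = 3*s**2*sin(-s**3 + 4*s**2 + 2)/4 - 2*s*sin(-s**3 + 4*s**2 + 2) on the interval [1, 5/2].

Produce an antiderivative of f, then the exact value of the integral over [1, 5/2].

Antiderivative: F(s) = cos(-s**3 + 4*s**2 + 2)/4; value = -cos(5)/4 + cos(91/8)/4

The substitution u = -s**3 + 4*s**2 + 2 works: f is exactly (dF/du)*(du/ds) for that inner function.
F(s) = cos(-s**3 + 4*s**2 + 2)/4 is an antiderivative of f.
Check: d/ds[cos(-s**3 + 4*s**2 + 2)/4] = 3*s**2*sin(-s**3 + 4*s**2 + 2)/4 - 2*s*sin(-s**3 + 4*s**2 + 2) = f(s).
F(5/2) = cos(91/8)/4; F(1) = cos(5)/4.
Integral = F(5/2) - F(1) = -cos(5)/4 + cos(91/8)/4.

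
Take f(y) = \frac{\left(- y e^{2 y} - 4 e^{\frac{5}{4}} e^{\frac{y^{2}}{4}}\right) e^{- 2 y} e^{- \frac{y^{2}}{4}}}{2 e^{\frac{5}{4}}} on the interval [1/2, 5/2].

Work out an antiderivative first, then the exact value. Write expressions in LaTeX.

For F(y) to be correct the identity F'(y) - f(y) = 0 must hold.
F(y) = \left(\frac{e^{2 y} e^{- \frac{y^{2}}{4}}}{e^{\frac{5}{4}}} + 1\right) e^{- 2 y} is an antiderivative of f.
Check: d/dy[\left(\frac{e^{2 y} e^{- \frac{y^{2}}{4}}}{e^{\frac{5}{4}}} + 1\right) e^{- 2 y}] = \frac{\left(- y e^{\frac{5}{4}} e^{2 y} e^{\frac{y^{2}}{4}} - 4 e^{\frac{5}{2}} e^{\frac{y^{2}}{2}}\right) e^{- 2 y} e^{- \frac{y^{2}}{2}}}{2 e^{\frac{5}{2}}}, which equals f(y).
F(5/2) = e^{-5} + e^{- \frac{45}{16}}; F(1/2) = e^{- \frac{21}{16}} + e^{-1}.
Integral = F(5/2) - F(1/2) = - \frac{1}{e} - e^{- \frac{21}{16}} + e^{-5} + e^{- \frac{45}{16}}.

Antiderivative: F(y) = \left(\frac{e^{2 y} e^{- \frac{y^{2}}{4}}}{e^{\frac{5}{4}}} + 1\right) e^{- 2 y}; value = - \frac{1}{e} - e^{- \frac{21}{16}} + e^{-5} + e^{- \frac{45}{16}}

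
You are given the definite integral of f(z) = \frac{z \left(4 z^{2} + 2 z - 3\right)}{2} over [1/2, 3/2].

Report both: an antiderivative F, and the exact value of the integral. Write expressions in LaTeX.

Antiderivative: F(z) = \frac{z^{4}}{2} + \frac{z^{3}}{3} - \frac{3 z^{2}}{4}; value = \frac{25}{12}

An antiderivative F(z) passes only if d/dz[F] lands on f(z) exactly.
F(z) = \frac{z^{4}}{2} + \frac{z^{3}}{3} - \frac{3 z^{2}}{4} is an antiderivative of f.
Check: d/dz[\frac{z^{4}}{2} + \frac{z^{3}}{3} - \frac{3 z^{2}}{4}] = 2 z^{3} + z^{2} - \frac{3 z}{2}, which equals f(z).
F(3/2) = \frac{63}{32}; F(1/2) = - \frac{11}{96}.
Integral = F(3/2) - F(1/2) = \frac{25}{12}.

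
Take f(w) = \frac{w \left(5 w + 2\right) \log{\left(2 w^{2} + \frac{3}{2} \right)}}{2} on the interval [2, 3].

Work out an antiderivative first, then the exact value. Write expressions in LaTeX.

Antiderivative: F(w) = - \frac{5 w^{3}}{9} - \frac{w^{2}}{2} + \frac{5 w}{4} + \left(\frac{5 w^{3}}{6} + \frac{w^{2}}{2}\right) \log{\left(2 w^{2} + \frac{3}{2} \right)} + \frac{3 \log{\left(w^{2} + \frac{3}{4} \right)}}{8} - \frac{5 \sqrt{3} \operatorname{atan}{\left(\frac{2 \sqrt{3} w}{3} \right)}}{8}; value = - \frac{26 \log{\left(\frac{19}{2} \right)}}{3} - \frac{425}{36} - \frac{5 \sqrt{3} \operatorname{atan}{\left(2 \sqrt{3} \right)}}{8} - \frac{3 \log{\left(\frac{19}{4} \right)}}{8} + \frac{3 \log{\left(\frac{39}{4} \right)}}{8} + \frac{5 \sqrt{3} \operatorname{atan}{\left(\frac{4 \sqrt{3}}{3} \right)}}{8} + 27 \log{\left(\frac{39}{2} \right)}

Since d/dw undoes antidifferentiation here, F'(w) = f(w) is required of F(w).
F(w) = - \frac{5 w^{3}}{9} - \frac{w^{2}}{2} + \frac{5 w}{4} + \left(\frac{5 w^{3}}{6} + \frac{w^{2}}{2}\right) \log{\left(2 w^{2} + \frac{3}{2} \right)} + \frac{3 \log{\left(w^{2} + \frac{3}{4} \right)}}{8} - \frac{5 \sqrt{3} \operatorname{atan}{\left(\frac{2 \sqrt{3} w}{3} \right)}}{8} is an antiderivative of f.
Check: d/dw[- \frac{5 w^{3}}{9} - \frac{w^{2}}{2} + \frac{5 w}{4} + \left(\frac{5 w^{3}}{6} + \frac{w^{2}}{2}\right) \log{\left(2 w^{2} + \frac{3}{2} \right)} + \frac{3 \log{\left(w^{2} + \frac{3}{4} \right)}}{8} - \frac{5 \sqrt{3} \operatorname{atan}{\left(\frac{2 \sqrt{3} w}{3} \right)}}{8}] = \frac{5 w^{2} \log{\left(2 w^{2} + \frac{3}{2} \right)}}{2} + w \log{\left(2 w^{2} + \frac{3}{2} \right)}, which equals f(w).
F(3) = - \frac{63}{4} - \frac{5 \sqrt{3} \operatorname{atan}{\left(2 \sqrt{3} \right)}}{8} + \frac{3 \log{\left(\frac{39}{4} \right)}}{8} + 27 \log{\left(\frac{39}{2} \right)}; F(2) = - \frac{71}{18} - \frac{5 \sqrt{3} \operatorname{atan}{\left(\frac{4 \sqrt{3}}{3} \right)}}{8} + \frac{3 \log{\left(\frac{19}{4} \right)}}{8} + \frac{26 \log{\left(\frac{19}{2} \right)}}{3}.
Integral = F(3) - F(2) = - \frac{26 \log{\left(\frac{19}{2} \right)}}{3} - \frac{425}{36} - \frac{5 \sqrt{3} \operatorname{atan}{\left(2 \sqrt{3} \right)}}{8} - \frac{3 \log{\left(\frac{19}{4} \right)}}{8} + \frac{3 \log{\left(\frac{39}{4} \right)}}{8} + \frac{5 \sqrt{3} \operatorname{atan}{\left(\frac{4 \sqrt{3}}{3} \right)}}{8} + 27 \log{\left(\frac{39}{2} \right)}.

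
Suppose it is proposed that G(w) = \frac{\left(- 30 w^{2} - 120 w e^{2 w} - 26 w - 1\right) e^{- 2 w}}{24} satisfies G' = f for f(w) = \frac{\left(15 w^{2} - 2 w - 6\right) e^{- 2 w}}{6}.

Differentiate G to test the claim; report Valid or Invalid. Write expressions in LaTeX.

d/dw[G] = \frac{\left(15 w^{2} - 2 w - 30 e^{2 w} - 6\right) e^{- 2 w}}{6}
d/dw[G] - f(w) = -5 != 0.

Invalid: d/dw[G] - f = -5, which is not 0.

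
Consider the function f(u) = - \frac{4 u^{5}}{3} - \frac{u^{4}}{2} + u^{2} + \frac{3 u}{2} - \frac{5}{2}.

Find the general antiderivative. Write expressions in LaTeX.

F(u) = - \frac{2 u^{6}}{9} - \frac{u^{5}}{10} + \frac{u^{3}}{3} + \frac{3 u^{2}}{4} - \frac{5 u}{2} + C

Integrate term by term and add the pieces.
Check: d/du[- \frac{2 u^{6}}{9} - \frac{u^{5}}{10} + \frac{u^{3}}{3} + \frac{3 u^{2}}{4} - \frac{5 u}{2}] = - \frac{4 u^{5}}{3} - \frac{u^{4}}{2} + u^{2} + \frac{3 u}{2} - \frac{5}{2} = f(u).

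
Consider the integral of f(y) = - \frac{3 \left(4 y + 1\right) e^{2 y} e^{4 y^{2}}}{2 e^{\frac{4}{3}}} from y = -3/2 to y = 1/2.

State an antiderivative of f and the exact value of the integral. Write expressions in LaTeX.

Antiderivative: F(y) = - \frac{3 e^{2 y} e^{4 y^{2}}}{4 e^{\frac{4}{3}}}; value = - \frac{3 e^{\frac{2}{3}}}{4} + \frac{3 e^{\frac{14}{3}}}{4}

f matches the chain-rule pattern g'(h)*h' with inner function h(y) = 4 y^{2} + 2 y - \frac{4}{3}; substituting u = h(y) collapses the integral.
F(y) = - \frac{3 e^{2 y} e^{4 y^{2}}}{4 e^{\frac{4}{3}}} is an antiderivative of f.
Check: d/dy[- \frac{3 e^{2 y} e^{4 y^{2}}}{4 e^{\frac{4}{3}}}] = \frac{- 12 y e^{2 y} e^{4 y^{2}} - 3 e^{2 y} e^{4 y^{2}}}{2 e^{\frac{4}{3}}}, which equals f(y).
F(1/2) = - \frac{3 e^{\frac{2}{3}}}{4}; F(-3/2) = - \frac{3 e^{\frac{14}{3}}}{4}.
Integral = F(1/2) - F(-3/2) = - \frac{3 e^{\frac{2}{3}}}{4} + \frac{3 e^{\frac{14}{3}}}{4}.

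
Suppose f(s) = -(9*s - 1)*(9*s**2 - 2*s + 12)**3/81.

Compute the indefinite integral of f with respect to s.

The substitution u = 3*s**2/2 - s/3 + 2 works: f is exactly (dF/du)*(du/ds) for that inner function.
Check: d/ds[-(9*s**2 - 2*s + 12)**4/648] = -81*s**7 + 63*s**6 - 342*s**5 + 1640*s**4/9 - 37592*s**3/81 + 1312*s**2/9 - 608*s/3 + 64/3, which equals f(s).

F(s) = -(9*s**2 - 2*s + 12)**4/648 + C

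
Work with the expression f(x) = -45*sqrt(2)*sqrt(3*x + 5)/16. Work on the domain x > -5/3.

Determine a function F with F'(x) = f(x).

An antiderivative is F(x) = -15*x*sqrt(3*x/2 + 5/2)/4 - 25*sqrt(3*x/2 + 5/2)/4.

Any candidate F(x) must reproduce f(x) exactly when differentiated.
Check: d/dx[-15*x*sqrt(3*x/2 + 5/2)/4 - 25*sqrt(3*x/2 + 5/2)/4] = (-135*sqrt(2)*x - 225*sqrt(2))/(16*sqrt(3*x + 5)), which equals f(x).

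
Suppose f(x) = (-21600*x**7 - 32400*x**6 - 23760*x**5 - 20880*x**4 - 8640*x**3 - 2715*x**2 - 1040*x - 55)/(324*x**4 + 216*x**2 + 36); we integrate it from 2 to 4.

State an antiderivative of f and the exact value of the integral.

Antiderivative: F(x) = -50*x**4/3 - 100*x**3/3 - 130*x**2/9 + 20*x/9 - 5*x/(4*x**2 + 4/3); value = -69200575/11466

A first test for any F(x): its x-derivative must equal f(x) identically.
F(x) = -50*x**4/3 - 100*x**3/3 - 130*x**2/9 + 20*x/9 - 5*x/(4*x**2 + 4/3) is an antiderivative of f.
Check: d/dx[-50*x**4/3 - 100*x**3/3 - 130*x**2/9 + 20*x/9 - 5*x/(4*x**2 + 4/3)] = (-21600*x**7 - 32400*x**6 - 23760*x**5 - 20880*x**4 - 8640*x**3 - 2715*x**2 - 1040*x - 55)/(324*x**4 + 216*x**2 + 36) = f(x).
F(4) = -2920535/441; F(2) = -45805/78.
Integral = F(4) - F(2) = -69200575/11466.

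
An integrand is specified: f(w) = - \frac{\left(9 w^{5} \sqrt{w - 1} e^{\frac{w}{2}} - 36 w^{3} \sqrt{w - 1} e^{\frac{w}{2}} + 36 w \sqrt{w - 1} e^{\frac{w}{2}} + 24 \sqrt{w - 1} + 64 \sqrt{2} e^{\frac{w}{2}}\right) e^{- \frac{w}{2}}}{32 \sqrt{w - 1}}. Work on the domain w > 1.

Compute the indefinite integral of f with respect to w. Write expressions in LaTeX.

F(w) = - 4 \sqrt{2 w - 2} - 3 \left(\frac{w^{2}}{4} - \frac{1}{2}\right)^{3} + \frac{3 e^{- \frac{w}{2}}}{2} + C

Any candidate F(w) must reproduce f(w) exactly when differentiated.
Check: d/dw[- 4 \sqrt{2 w - 2} - 3 \left(\frac{w^{2}}{4} - \frac{1}{2}\right)^{3} + \frac{3 e^{- \frac{w}{2}}}{2}] = \frac{\left(- 9 w^{5} \sqrt{w - 1} e^{\frac{w}{2}} + 36 w^{3} \sqrt{w - 1} e^{\frac{w}{2}} - 36 w \sqrt{w - 1} e^{\frac{w}{2}} - 24 \sqrt{w - 1} - 64 \sqrt{2} e^{\frac{w}{2}}\right) e^{- \frac{w}{2}}}{32 \sqrt{w - 1}}, which equals f(w).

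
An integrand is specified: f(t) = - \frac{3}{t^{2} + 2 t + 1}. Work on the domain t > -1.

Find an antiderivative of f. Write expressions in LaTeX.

Any candidate F(t) must reproduce f(t) exactly when differentiated.
Check: d/dt[\frac{3}{t + 1}] = - \frac{3}{t^{2} + 2 t + 1} = f(t).

An antiderivative is F(t) = \frac{3}{t + 1}.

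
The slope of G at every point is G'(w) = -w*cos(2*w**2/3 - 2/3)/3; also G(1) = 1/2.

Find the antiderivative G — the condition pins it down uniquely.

G(w) = 1/2 - sin(2*w**2/3 - 2/3)/4

The substitution u = 2*w**2/3 - 2/3 works: G'(w) is exactly (dG/du)*(du/dw) for that inner function.
A general antiderivative is -sin(2*w**2/3 - 2/3)/4 + C.
The condition gives C = 1/2 - (0) = 1/2.
So G(w) = 1/2 - sin(2*w**2/3 - 2/3)/4.
Check: d/dw[1/2 - sin(2*w**2/3 - 2/3)/4] = -w*cos(2*w**2/3 - 2/3)/3 = G'(w).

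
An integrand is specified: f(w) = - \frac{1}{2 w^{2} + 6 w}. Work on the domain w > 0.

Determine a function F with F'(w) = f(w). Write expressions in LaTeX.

The denominator factors as 2 w \left(w + 3\right); partial fractions split f into directly integrable pieces: \frac{1}{6 \left(w + 3\right)} - \frac{1}{6 w}.
Check: d/dw[\frac{- \log{\left(w \right)} + \log{\left(w + 3 \right)}}{6}] = - \frac{1}{2 w^{2} + 6 w} = f(w).

An antiderivative is F(w) = \frac{- \log{\left(w \right)} + \log{\left(w + 3 \right)}}{6}.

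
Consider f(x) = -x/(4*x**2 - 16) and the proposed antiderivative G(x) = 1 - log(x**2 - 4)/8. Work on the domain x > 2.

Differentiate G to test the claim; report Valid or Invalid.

Valid - differentiating G returns exactly f.

d/dx[G] = -x/(4*x**2 - 16)
This equals f(x) exactly, so the claim holds.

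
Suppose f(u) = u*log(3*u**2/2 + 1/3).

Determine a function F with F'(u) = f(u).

An antiderivative is F(u) = u**2*log(3*u**2/2 + 1/3)/2 - u**2/2 + log(9*u**2 + 2)/9.

Whatever form F(u) takes, F'(u) = f(u) is non-negotiable.
Check: d/du[u**2*log(3*u**2/2 + 1/3)/2 - u**2/2 + log(9*u**2 + 2)/9] = u*log(9*u**2 + 2) - u*log(6), which equals f(u).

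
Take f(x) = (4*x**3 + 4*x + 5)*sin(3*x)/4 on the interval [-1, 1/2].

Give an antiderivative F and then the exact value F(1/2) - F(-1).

Antiderivative: F(x) = -x**3*cos(3*x)/3 + x**2*sin(3*x)/3 - x*cos(3*x)/9 + sin(3*x)/27 - 5*cos(3*x)/12; value = -37*cos(3/2)/72 - cos(3)/36 + 10*sin(3)/27 + 13*sin(3/2)/108

Any candidate F(x) must reproduce f(x) exactly when differentiated.
F(x) = -x**3*cos(3*x)/3 + x**2*sin(3*x)/3 - x*cos(3*x)/9 + sin(3*x)/27 - 5*cos(3*x)/12 is an antiderivative of f.
Check: d/dx[-x**3*cos(3*x)/3 + x**2*sin(3*x)/3 - x*cos(3*x)/9 + sin(3*x)/27 - 5*cos(3*x)/12] = x**3*sin(3*x) + x*sin(3*x) + 5*sin(3*x)/4, which equals f(x).
F(1/2) = -37*cos(3/2)/72 + 13*sin(3/2)/108; F(-1) = -10*sin(3)/27 + cos(3)/36.
Integral = F(1/2) - F(-1) = -37*cos(3/2)/72 - cos(3)/36 + 10*sin(3)/27 + 13*sin(3/2)/108.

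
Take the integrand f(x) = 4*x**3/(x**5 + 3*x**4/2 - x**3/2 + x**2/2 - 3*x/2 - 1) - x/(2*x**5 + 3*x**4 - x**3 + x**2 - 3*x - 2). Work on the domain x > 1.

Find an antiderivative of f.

The denominator factors as (x - 1)*(x + 2)*(2*x + 1)*(x**2 + 1); partial fractions split f into directly integrable pieces: 9*(x + 1)/(10*(x**2 + 1)) + 8/(45*(2*x + 1)) - 62/(45*(x + 2)) + 7/(18*(x - 1)).
Check: d/dx[7*log(x - 1)/18 + 4*log(x + 1/2)/45 - 62*log(x + 2)/45 + 9*log(x**2 + 1)/20 + 9*atan(x)/10] = (8*x**3 - x)/(2*x**5 + 3*x**4 - x**3 + x**2 - 3*x - 2), which equals f(x).

An antiderivative is F(x) = 7*log(x - 1)/18 + 4*log(x + 1/2)/45 - 62*log(x + 2)/45 + 9*log(x**2 + 1)/20 + 9*atan(x)/10.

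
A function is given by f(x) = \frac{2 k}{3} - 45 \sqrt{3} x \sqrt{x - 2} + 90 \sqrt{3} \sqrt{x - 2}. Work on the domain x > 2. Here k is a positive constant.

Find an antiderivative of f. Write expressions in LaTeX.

The integrand splits into summands that can be handled one at a time.
Check: d/dx[\frac{2 k x}{3} - 18 x^{2} \sqrt{3 x - 6} + 72 x \sqrt{3 x - 6} - 72 \sqrt{3 x - 6}] = \frac{2 k \sqrt{x - 2} - 135 \sqrt{3} x^{2} + 540 \sqrt{3} x - 540 \sqrt{3}}{3 \sqrt{x - 2}}, which equals f(x).

An antiderivative is F(x) = \frac{2 k x}{3} - 18 x^{2} \sqrt{3 x - 6} + 72 x \sqrt{3 x - 6} - 72 \sqrt{3 x - 6}.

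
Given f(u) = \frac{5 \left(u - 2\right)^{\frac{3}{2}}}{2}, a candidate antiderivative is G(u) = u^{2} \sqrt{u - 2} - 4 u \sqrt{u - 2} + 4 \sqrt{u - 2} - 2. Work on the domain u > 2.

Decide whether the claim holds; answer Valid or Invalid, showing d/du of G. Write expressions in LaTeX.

d/du[G] = \frac{5 u^{2} - 20 u + 20}{2 \sqrt{u - 2}}
This equals f(u) exactly, so the claim holds.

Valid. The derivative of G reproduces f.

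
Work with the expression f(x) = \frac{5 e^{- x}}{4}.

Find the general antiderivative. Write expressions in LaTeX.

F(x) = - \frac{5 e^{- x}}{4} + C

Recover f(x) by differentiating a candidate F(x); any mismatch rules it out.
Check: d/dx[- \frac{5 e^{- x}}{4}] = \frac{5 e^{- x}}{4} = f(x).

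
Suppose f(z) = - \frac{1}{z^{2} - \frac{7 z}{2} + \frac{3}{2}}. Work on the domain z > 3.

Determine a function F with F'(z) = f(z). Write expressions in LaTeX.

An antiderivative is F(z) = - \frac{2 \log{\left(z - 3 \right)}}{5} + \frac{2 \log{\left(z - \frac{1}{2} \right)}}{5}.

The denominator factors as \left(z - 3\right) \left(2 z - 1\right); partial fractions split f into directly integrable pieces: \frac{4}{5 \left(2 z - 1\right)} - \frac{2}{5 \left(z - 3\right)}.
Check: d/dz[- \frac{2 \log{\left(z - 3 \right)}}{5} + \frac{2 \log{\left(z - \frac{1}{2} \right)}}{5}] = - \frac{2}{2 z^{2} - 7 z + 3}, which equals f(z).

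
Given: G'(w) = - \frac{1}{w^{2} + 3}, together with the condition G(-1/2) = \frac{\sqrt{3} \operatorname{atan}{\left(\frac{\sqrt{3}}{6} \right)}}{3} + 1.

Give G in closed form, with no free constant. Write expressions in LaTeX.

A first test for any G(w): its w-derivative must equal the given G'(w).
A general antiderivative is - \frac{\sqrt{3} \operatorname{atan}{\left(\frac{\sqrt{3} w}{3} \right)}}{3} + C.
The condition gives C = \frac{\sqrt{3} \operatorname{atan}{\left(\frac{\sqrt{3}}{6} \right)}}{3} + 1 - (\frac{\sqrt{3} \operatorname{atan}{\left(\frac{\sqrt{3}}{6} \right)}}{3}) = 1.
So G(w) = - \frac{\sqrt{3} \operatorname{atan}{\left(\frac{\sqrt{3} w}{3} \right)} - 3}{3}.
Check: d/dw[- \frac{\sqrt{3} \operatorname{atan}{\left(\frac{\sqrt{3} w}{3} \right)} - 3}{3}] = - \frac{1}{w^{2} + 3} = G'(w).

G(w) = - \frac{\sqrt{3} \operatorname{atan}{\left(\frac{\sqrt{3} w}{3} \right)} - 3}{3}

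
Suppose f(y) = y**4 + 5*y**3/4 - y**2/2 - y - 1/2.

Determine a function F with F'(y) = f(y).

The integrand splits into summands that can be handled one at a time.
Check: d/dy[y**5/5 + 5*y**4/16 - y**3/6 - y**2/2 - y/2] = y**4 + 5*y**3/4 - y**2/2 - y - 1/2 = f(y).

An antiderivative is F(y) = y**5/5 + 5*y**4/16 - y**3/6 - y**2/2 - y/2.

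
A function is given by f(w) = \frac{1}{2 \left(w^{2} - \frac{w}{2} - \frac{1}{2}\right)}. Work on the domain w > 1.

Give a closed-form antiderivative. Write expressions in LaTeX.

An antiderivative is F(w) = \frac{\log{\left(w - 1 \right)}}{3} - \frac{\log{\left(w + \frac{1}{2} \right)}}{3}.

Factor the denominator (\left(w - 1\right) \left(2 w + 1\right)) and decompose: f = - \frac{2}{3 \left(2 w + 1\right)} + \frac{1}{3 \left(w - 1\right)}; each piece integrates to a log, atan, or power term.
Check: d/dw[\frac{\log{\left(w - 1 \right)}}{3} - \frac{\log{\left(w + \frac{1}{2} \right)}}{3}] = \frac{1}{2 w^{2} - w - 1}, which equals f(w).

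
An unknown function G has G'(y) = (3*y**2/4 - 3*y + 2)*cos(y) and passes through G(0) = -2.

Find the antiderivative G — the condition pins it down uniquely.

G(y) = 3*y**2*sin(y)/4 - 3*y*sin(y) + 3*y*cos(y)/2 + sin(y)/2 - 3*cos(y) + 1

Since d/dy undoes antidifferentiation here, G(y) must give back the stated G'(y).
A general antiderivative is 3*y**2*sin(y)/4 - 3*y*sin(y) + 3*y*cos(y)/2 + sin(y)/2 - 3*cos(y) + C.
The condition gives C = -2 - (-3) = 1.
So G(y) = 3*y**2*sin(y)/4 - 3*y*sin(y) + 3*y*cos(y)/2 + sin(y)/2 - 3*cos(y) + 1.
Check: d/dy[3*y**2*sin(y)/4 - 3*y*sin(y) + 3*y*cos(y)/2 + sin(y)/2 - 3*cos(y) + 1] = 3*y**2*cos(y)/4 - 3*y*cos(y) + 2*cos(y), which equals G'(y).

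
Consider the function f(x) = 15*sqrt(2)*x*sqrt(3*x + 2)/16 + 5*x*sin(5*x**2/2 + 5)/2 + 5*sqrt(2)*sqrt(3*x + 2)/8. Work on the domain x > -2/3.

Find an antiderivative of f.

The integrand splits into summands that can be handled one at a time.
Check: d/dx[3*x**2*sqrt(3*x/2 + 1)/4 + x*sqrt(3*x/2 + 1) + sqrt(3*x/2 + 1)/3 - cos(5*x**2/2 + 5)/2] = sqrt(2)*(45*x**2 + 20*sqrt(2)*x*sqrt(3*x + 2)*sin(5*x**2/2 + 5) + 60*x + 20)/(16*sqrt(3*x + 2)), which equals f(x).

An antiderivative is F(x) = 3*x**2*sqrt(3*x/2 + 1)/4 + x*sqrt(3*x/2 + 1) + sqrt(3*x/2 + 1)/3 - cos(5*x**2/2 + 5)/2.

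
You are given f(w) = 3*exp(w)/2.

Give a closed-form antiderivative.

An antiderivative is F(w) = 3*exp(w)/2.

A candidate is checked by its d/dw: the result must match f(w).
Check: d/dw[3*exp(w)/2] = 3*exp(w)/2 = f(w).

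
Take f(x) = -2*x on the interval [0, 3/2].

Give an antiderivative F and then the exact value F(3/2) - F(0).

Antiderivative: F(x) = -x**2; value = -9/4

For F(x) to be correct the identity F'(x) - f(x) = 0 must hold.
F(x) = -x**2 is an antiderivative of f.
Check: d/dx[-x**2] = -2*x = f(x).
F(3/2) = -9/4; F(0) = 0.
Integral = F(3/2) - F(0) = -9/4.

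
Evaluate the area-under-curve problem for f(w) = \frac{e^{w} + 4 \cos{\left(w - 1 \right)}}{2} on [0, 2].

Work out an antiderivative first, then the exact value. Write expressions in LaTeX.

Whatever form F(w) takes, F'(w) = f(w) is non-negotiable.
F(w) = \frac{e^{w} + 4 \sin{\left(w - 1 \right)}}{2} is an antiderivative of f.
Check: d/dw[\frac{e^{w} + 4 \sin{\left(w - 1 \right)}}{2}] = \frac{e^{w}}{2} + 2 \cos{\left(w - 1 \right)}, which equals f(w).
F(2) = 2 \sin{\left(1 \right)} + \frac{e^{2}}{2}; F(0) = \frac{1}{2} - 2 \sin{\left(1 \right)}.
Integral = F(2) - F(0) = - \frac{1}{2} + 4 \sin{\left(1 \right)} + \frac{e^{2}}{2}.

Antiderivative: F(w) = \frac{e^{w} + 4 \sin{\left(w - 1 \right)}}{2}; value = - \frac{1}{2} + 4 \sin{\left(1 \right)} + \frac{e^{2}}{2}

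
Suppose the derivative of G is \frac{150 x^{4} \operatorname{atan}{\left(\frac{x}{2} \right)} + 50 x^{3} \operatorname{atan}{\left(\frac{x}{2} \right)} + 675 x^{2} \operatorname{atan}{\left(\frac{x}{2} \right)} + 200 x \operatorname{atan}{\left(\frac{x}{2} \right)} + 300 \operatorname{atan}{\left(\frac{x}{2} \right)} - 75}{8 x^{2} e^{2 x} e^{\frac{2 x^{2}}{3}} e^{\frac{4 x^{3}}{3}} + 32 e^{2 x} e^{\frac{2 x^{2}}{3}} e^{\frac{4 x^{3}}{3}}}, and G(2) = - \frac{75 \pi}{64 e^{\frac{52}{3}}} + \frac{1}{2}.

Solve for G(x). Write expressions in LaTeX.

Whatever form G(x) takes, its d/dx must return the stated G'(x).
A general antiderivative is - \frac{75 e^{- x} e^{- \frac{4 x^{3}}{3} - \frac{2 x^{2}}{3} - x} \operatorname{atan}{\left(\frac{x}{2} \right)}}{16} + C.
The condition gives C = - \frac{75 \pi}{64 e^{\frac{52}{3}}} + \frac{1}{2} - (- \frac{75 \pi}{64 e^{\frac{52}{3}}}) = \frac{1}{2}.
So G(x) = \frac{\left(8 e^{2 x} e^{\frac{2 x^{2}}{3}} e^{\frac{4 x^{3}}{3}} - 75 \operatorname{atan}{\left(\frac{x}{2} \right)}\right) e^{- 2 x} e^{- \frac{2 x^{2}}{3}} e^{- \frac{4 x^{3}}{3}}}{16}.
Check: d/dx[\frac{\left(8 e^{2 x} e^{\frac{2 x^{2}}{3}} e^{\frac{4 x^{3}}{3}} - 75 \operatorname{atan}{\left(\frac{x}{2} \right)}\right) e^{- 2 x} e^{- \frac{2 x^{2}}{3}} e^{- \frac{4 x^{3}}{3}}}{16}] = \frac{150 x^{4} \operatorname{atan}{\left(\frac{x}{2} \right)} + 50 x^{3} \operatorname{atan}{\left(\frac{x}{2} \right)} + 675 x^{2} \operatorname{atan}{\left(\frac{x}{2} \right)} + 200 x \operatorname{atan}{\left(\frac{x}{2} \right)} + 300 \operatorname{atan}{\left(\frac{x}{2} \right)} - 75}{8 x^{2} e^{2 x} e^{\frac{2 x^{2}}{3}} e^{\frac{4 x^{3}}{3}} + 32 e^{2 x} e^{\frac{2 x^{2}}{3}} e^{\frac{4 x^{3}}{3}}} = G'(x).

G(x) = \frac{\left(8 e^{2 x} e^{\frac{2 x^{2}}{3}} e^{\frac{4 x^{3}}{3}} - 75 \operatorname{atan}{\left(\frac{x}{2} \right)}\right) e^{- 2 x} e^{- \frac{2 x^{2}}{3}} e^{- \frac{4 x^{3}}{3}}}{16}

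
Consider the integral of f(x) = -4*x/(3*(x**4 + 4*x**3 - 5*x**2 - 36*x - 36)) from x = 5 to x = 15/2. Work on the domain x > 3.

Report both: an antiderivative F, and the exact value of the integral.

Factor the denominator (3*(x - 3)*(x + 2)**2*(x + 3)) and decompose: f = -2/(3*(x + 3)) + 52/(75*(x + 2)) - 8/(15*(x + 2)**2) - 2/(75*(x - 3)); each piece integrates to a log, atan, or power term.
F(x) = -2*log(x - 3)/75 + 52*log(x + 2)/75 - 2*log(x + 3)/3 + 8/(15*x + 30) is an antiderivative of f.
Check: d/dx[-2*log(x - 3)/75 + 52*log(x + 2)/75 - 2*log(x + 3)/3 + 8/(15*x + 30)] = -4*x/(3*x**4 + 12*x**3 - 15*x**2 - 108*x - 108), which equals f(x).
F(15/2) = -2*log(21/2)/3 - 2*log(9/2)/75 + 16/285 + 52*log(19/2)/75; F(5) = -2*log(8)/3 - 2*log(2)/75 + 8/105 + 52*log(7)/75.
Integral = F(15/2) - F(5) = -2*log(21/2)/3 - 52*log(7)/75 - 2*log(9/2)/75 - 8/399 + 2*log(2)/75 + 2*log(8)/3 + 52*log(19/2)/75.

Antiderivative: F(x) = -2*log(x - 3)/75 + 52*log(x + 2)/75 - 2*log(x + 3)/3 + 8/(15*x + 30); value = -2*log(21/2)/3 - 52*log(7)/75 - 2*log(9/2)/75 - 8/399 + 2*log(2)/75 + 2*log(8)/3 + 52*log(19/2)/75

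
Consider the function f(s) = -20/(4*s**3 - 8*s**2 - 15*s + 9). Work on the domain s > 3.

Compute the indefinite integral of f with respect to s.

The denominator factors as (s - 3)*(2*s - 1)*(2*s + 3); partial fractions split f into directly integrable pieces: -10/(9*(2*s + 3)) + 2/(2*s - 1) - 4/(9*(s - 3)).
Check: d/ds[-4*log(s - 3)/9 + log(s - 1/2) - 5*log(s + 3/2)/9] = -20/(4*s**3 - 8*s**2 - 15*s + 9) = f(s).

F(s) = -4*log(s - 3)/9 + log(s - 1/2) - 5*log(s + 3/2)/9 + C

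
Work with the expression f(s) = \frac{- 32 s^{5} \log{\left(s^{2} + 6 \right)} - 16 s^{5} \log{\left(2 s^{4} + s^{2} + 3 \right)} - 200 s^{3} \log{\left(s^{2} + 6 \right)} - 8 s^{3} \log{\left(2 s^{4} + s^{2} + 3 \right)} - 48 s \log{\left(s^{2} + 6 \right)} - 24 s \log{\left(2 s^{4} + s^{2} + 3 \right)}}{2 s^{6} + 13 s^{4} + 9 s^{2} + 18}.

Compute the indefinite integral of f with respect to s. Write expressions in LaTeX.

Recognize the product-rule pattern: f = u'v + uv' with u = - 4 \log{\left(s^{2} + 6 \right)}, v = \log{\left(2 s^{4} + s^{2} + 3 \right)}, so integration by parts undoes it.
Check: d/ds[- 4 \log{\left(s^{2} + 6 \right)} \log{\left(2 s^{4} + s^{2} + 3 \right)}] = \frac{- 32 s^{5} \log{\left(s^{2} + 6 \right)} - 16 s^{5} \log{\left(2 s^{4} + s^{2} + 3 \right)} - 200 s^{3} \log{\left(s^{2} + 6 \right)} - 8 s^{3} \log{\left(2 s^{4} + s^{2} + 3 \right)} - 48 s \log{\left(s^{2} + 6 \right)} - 24 s \log{\left(2 s^{4} + s^{2} + 3 \right)}}{2 s^{6} + 13 s^{4} + 9 s^{2} + 18} = f(s).

F(s) = - 4 \log{\left(s^{2} + 6 \right)} \log{\left(2 s^{4} + s^{2} + 3 \right)} + C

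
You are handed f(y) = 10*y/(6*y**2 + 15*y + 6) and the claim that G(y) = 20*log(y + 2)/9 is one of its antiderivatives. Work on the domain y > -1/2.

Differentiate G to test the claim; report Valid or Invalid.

Invalid: d/dy[G] - f = 10/(18*y + 9), which is not 0.

d/dy[G] = 20/(9*y + 18)
d/dy[G] - f(y) = 10/(18*y + 9) != 0.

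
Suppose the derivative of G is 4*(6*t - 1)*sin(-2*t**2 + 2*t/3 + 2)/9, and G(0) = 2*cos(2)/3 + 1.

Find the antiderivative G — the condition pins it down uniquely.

G'(t) matches the chain-rule pattern g'(h)*h' with inner function h(t) = -2*t**2 + 2*t/3 + 2; substituting u = h(t) collapses the integral.
A general antiderivative is 2*cos(-2*t**2 + 2*t/3 + 2)/3 + C.
The condition gives C = 2*cos(2)/3 + 1 - (2*cos(2)/3) = 1.
So G(t) = 2*cos(-2*t**2 + 2*t/3 + 2)/3 + 1.
Check: d/dt[2*cos(-2*t**2 + 2*t/3 + 2)/3 + 1] = 8*t*sin(-2*t**2 + 2*t/3 + 2)/3 - 4*sin(-2*t**2 + 2*t/3 + 2)/9, which equals G'(t).

G(t) = 2*cos(-2*t**2 + 2*t/3 + 2)/3 + 1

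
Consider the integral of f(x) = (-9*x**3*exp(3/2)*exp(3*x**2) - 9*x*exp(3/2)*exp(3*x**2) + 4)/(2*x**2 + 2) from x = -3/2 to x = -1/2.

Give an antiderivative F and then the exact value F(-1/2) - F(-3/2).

Antiderivative: F(x) = -3*exp(3*x**2 + 3/2)/4 + 2*atan(x); value = -3*exp(9/4)/4 - 2*atan(1/2) + 2*atan(3/2) + 3*exp(33/4)/4

Differentiate the proposed F(x) back; it has to land on f(x) exactly.
F(x) = -3*exp(3*x**2 + 3/2)/4 + 2*atan(x) is an antiderivative of f.
Check: d/dx[-3*exp(3*x**2 + 3/2)/4 + 2*atan(x)] = (-9*x**3*exp(3/2)*exp(3*x**2) - 9*x*exp(3/2)*exp(3*x**2) + 4)/(2*x**2 + 2) = f(x).
F(-1/2) = -3*exp(9/4)/4 - 2*atan(1/2); F(-3/2) = -3*exp(33/4)/4 - 2*atan(3/2).
Integral = F(-1/2) - F(-3/2) = -3*exp(9/4)/4 - 2*atan(1/2) + 2*atan(3/2) + 3*exp(33/4)/4.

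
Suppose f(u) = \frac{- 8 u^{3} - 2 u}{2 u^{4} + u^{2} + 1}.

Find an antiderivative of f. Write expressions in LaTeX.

f matches the chain-rule pattern g'(h)*h' with inner function h(u) = u^{4} + \frac{u^{2}}{2} + \frac{1}{2}; substituting w = h(u) collapses the integral.
Check: d/du[- \log{\left(u^{4} + \frac{u^{2}}{2} + \frac{1}{2} \right)}] = \frac{- 8 u^{3} - 2 u}{2 u^{4} + u^{2} + 1} = f(u).

An antiderivative is F(u) = - \log{\left(u^{4} + \frac{u^{2}}{2} + \frac{1}{2} \right)}.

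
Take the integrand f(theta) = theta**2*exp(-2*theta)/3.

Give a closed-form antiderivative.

An antiderivative is F(theta) = -(2*theta**2 + 2*theta + 1)*exp(-2*theta)/12.

f has the shape u'v + uv' for u = -theta**2/6 - theta/6 - 1/12 and v = exp(-2*theta) — it is the derivative of the product u*v.
Check: d/dtheta[-(2*theta**2 + 2*theta + 1)*exp(-2*theta)/12] = theta**2*exp(-2*theta)/3 = f(theta).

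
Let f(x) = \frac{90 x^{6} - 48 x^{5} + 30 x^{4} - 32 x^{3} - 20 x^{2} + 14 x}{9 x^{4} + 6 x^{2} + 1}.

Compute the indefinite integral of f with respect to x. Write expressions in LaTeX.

f has the shape u'v + uv' for u = - \frac{4}{3 \left(x^{2} + \frac{1}{3}\right)} and v = - \frac{5 x^{5}}{2} + 2 x^{4} + \frac{5 x^{3}}{3} + \frac{5 x^{2}}{4} + 1 — it is the derivative of the product u*v.
Check: d/dx[\frac{10 x^{5}}{3 x^{2} + 1} - \frac{8 x^{4}}{3 x^{2} + 1} - \frac{20 x^{3}}{9 x^{2} + 3} - \frac{5 x^{2}}{3 x^{2} + 1} - \frac{4}{3 x^{2} + 1}] = \frac{90 x^{6} - 48 x^{5} + 30 x^{4} - 32 x^{3} - 20 x^{2} + 14 x}{9 x^{4} + 6 x^{2} + 1} = f(x).

F(x) = \frac{10 x^{5}}{3 x^{2} + 1} - \frac{8 x^{4}}{3 x^{2} + 1} - \frac{20 x^{3}}{9 x^{2} + 3} - \frac{5 x^{2}}{3 x^{2} + 1} - \frac{4}{3 x^{2} + 1} + C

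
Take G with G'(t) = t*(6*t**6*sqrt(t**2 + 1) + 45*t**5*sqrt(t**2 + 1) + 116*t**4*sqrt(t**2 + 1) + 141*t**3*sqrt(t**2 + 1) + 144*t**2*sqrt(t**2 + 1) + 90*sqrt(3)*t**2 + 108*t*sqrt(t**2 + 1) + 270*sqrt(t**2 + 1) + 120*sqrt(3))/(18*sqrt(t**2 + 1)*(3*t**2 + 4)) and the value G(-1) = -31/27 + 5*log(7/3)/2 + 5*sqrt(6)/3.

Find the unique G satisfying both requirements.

G(t) = (t**6 + 9*t**5 + 27*t**4 + 27*t**3 + 90*sqrt(3)*sqrt(t**2 + 1) + 135*log(t**2 + 4/3) - 54)/54

For G(t) to be correct, d/dt[G] must agree with the stated G'(t) identically.
A general antiderivative is (t**2/3 + t)**3/2 + 5*sqrt(3*t**2 + 3)/3 + 5*log(t**2 + 4/3)/2 + C.
The condition gives C = -31/27 + 5*log(7/3)/2 + 5*sqrt(6)/3 - (-4/27 + 5*log(7/3)/2 + 5*sqrt(6)/3) = -1.
So G(t) = (t**6 + 9*t**5 + 27*t**4 + 27*t**3 + 90*sqrt(3)*sqrt(t**2 + 1) + 135*log(t**2 + 4/3) - 54)/54.
Check: d/dt[(t**6 + 9*t**5 + 27*t**4 + 27*t**3 + 90*sqrt(3)*sqrt(t**2 + 1) + 135*log(t**2 + 4/3) - 54)/54] = (6*t**7*sqrt(t**2 + 1) + 45*t**6*sqrt(t**2 + 1) + 116*t**5*sqrt(t**2 + 1) + 141*t**4*sqrt(t**2 + 1) + 144*t**3*sqrt(t**2 + 1) + 90*sqrt(3)*t**3 + 108*t**2*sqrt(t**2 + 1) + 270*t*sqrt(t**2 + 1) + 120*sqrt(3)*t)/(54*t**2*sqrt(t**2 + 1) + 72*sqrt(t**2 + 1)), which equals G'(t).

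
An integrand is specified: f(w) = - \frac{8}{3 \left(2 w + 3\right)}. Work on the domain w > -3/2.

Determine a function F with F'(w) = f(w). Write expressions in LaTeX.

An antiderivative is F(w) = - \frac{4 \log{\left(2 w + 3 \right)}}{3}.

A candidate is checked by its d/dw: the result must match f(w).
Check: d/dw[- \frac{4 \log{\left(2 w + 3 \right)}}{3}] = - \frac{8}{6 w + 9}, which equals f(w).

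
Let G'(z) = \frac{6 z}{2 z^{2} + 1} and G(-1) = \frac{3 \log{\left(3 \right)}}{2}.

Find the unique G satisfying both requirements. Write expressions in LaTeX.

G(z) = \frac{3 \log{\left(2 z^{2} + 1 \right)}}{2}

G'(z) matches the chain-rule pattern g'(h)*h' with inner function h(z) = 2 z^{2} + 1; substituting u = h(z) collapses the integral.
A general antiderivative is \frac{3 \log{\left(2 z^{2} + 1 \right)}}{2} + C.
The condition gives C = \frac{3 \log{\left(3 \right)}}{2} - (\frac{3 \log{\left(3 \right)}}{2}) = 0.
So G(z) = \frac{3 \log{\left(2 z^{2} + 1 \right)}}{2}.
Check: d/dz[\frac{3 \log{\left(2 z^{2} + 1 \right)}}{2}] = \frac{6 z}{2 z^{2} + 1} = G'(z).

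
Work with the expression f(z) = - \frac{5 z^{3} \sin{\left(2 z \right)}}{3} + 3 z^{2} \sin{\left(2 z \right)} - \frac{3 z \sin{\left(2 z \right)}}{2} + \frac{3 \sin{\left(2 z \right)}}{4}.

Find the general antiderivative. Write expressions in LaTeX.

Integrate term by term and add the pieces.
Check: d/dz[\frac{5 z^{3} \cos{\left(2 z \right)}}{6} - \frac{5 z^{2} \sin{\left(2 z \right)}}{4} - \frac{3 z^{2} \cos{\left(2 z \right)}}{2} + \frac{3 z \sin{\left(2 z \right)}}{2} - \frac{z \cos{\left(2 z \right)}}{2} + \frac{\sin{\left(2 z \right)}}{4} + \frac{3 \cos{\left(2 z \right)}}{8}] = - \frac{5 z^{3} \sin{\left(2 z \right)}}{3} + 3 z^{2} \sin{\left(2 z \right)} - \frac{3 z \sin{\left(2 z \right)}}{2} + \frac{3 \sin{\left(2 z \right)}}{4} = f(z).

F(z) = \frac{5 z^{3} \cos{\left(2 z \right)}}{6} - \frac{5 z^{2} \sin{\left(2 z \right)}}{4} - \frac{3 z^{2} \cos{\left(2 z \right)}}{2} + \frac{3 z \sin{\left(2 z \right)}}{2} - \frac{z \cos{\left(2 z \right)}}{2} + \frac{\sin{\left(2 z \right)}}{4} + \frac{3 \cos{\left(2 z \right)}}{8} + C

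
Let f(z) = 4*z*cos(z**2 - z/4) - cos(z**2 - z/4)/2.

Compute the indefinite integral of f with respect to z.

F(z) = 2*sin(z**2 - z/4) + C

f matches the chain-rule pattern g'(h)*h' with inner function h(z) = z**2 - z/4; substituting u = h(z) collapses the integral.
Check: d/dz[2*sin(z**2 - z/4)] = 4*z*cos(z**2 - z/4) - cos(z**2 - z/4)/2 = f(z).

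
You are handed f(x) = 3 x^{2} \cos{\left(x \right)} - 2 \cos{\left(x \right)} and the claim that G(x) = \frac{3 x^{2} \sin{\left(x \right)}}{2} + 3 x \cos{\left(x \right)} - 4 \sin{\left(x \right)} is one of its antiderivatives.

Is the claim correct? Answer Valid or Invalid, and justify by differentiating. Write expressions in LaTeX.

Invalid: d/dx[G] - f = - \frac{3 x^{2} \cos{\left(x \right)}}{2} + \cos{\left(x \right)}, which is not 0.

d/dx[G] = \frac{3 x^{2} \cos{\left(x \right)}}{2} - \cos{\left(x \right)}
d/dx[G] - f(x) = - \frac{3 x^{2} \cos{\left(x \right)}}{2} + \cos{\left(x \right)} != 0.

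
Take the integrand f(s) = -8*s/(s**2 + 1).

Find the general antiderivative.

The substitution u = 2*s**2 + 2 works: f is exactly (dF/du)*(du/ds) for that inner function.
Check: d/ds[-4*log(s**2 + 1)] = -8*s/(s**2 + 1) = f(s).

F(s) = -4*log(s**2 + 1) + C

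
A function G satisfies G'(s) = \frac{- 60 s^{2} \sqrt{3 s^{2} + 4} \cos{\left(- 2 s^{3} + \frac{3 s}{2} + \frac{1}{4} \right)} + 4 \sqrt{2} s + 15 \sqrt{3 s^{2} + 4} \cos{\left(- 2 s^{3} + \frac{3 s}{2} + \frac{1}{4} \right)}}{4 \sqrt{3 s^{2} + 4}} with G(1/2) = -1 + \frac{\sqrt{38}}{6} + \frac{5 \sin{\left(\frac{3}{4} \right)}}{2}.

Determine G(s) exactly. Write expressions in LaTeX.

G(s) = \frac{2 \sqrt{\frac{3 s^{2}}{2} + 2}}{3} + \frac{5 \sin{\left(- 2 s^{3} + \frac{3 s}{2} + \frac{1}{4} \right)}}{2} - 1

For G(s) to be correct, d/ds[G] must agree with the stated G'(s) identically.
A general antiderivative is \frac{2 \sqrt{\frac{3 s^{2}}{2} + 2}}{3} + \frac{5 \sin{\left(- 2 s^{3} + \frac{3 s}{2} + \frac{1}{4} \right)}}{2} + C.
The condition gives C = -1 + \frac{\sqrt{38}}{6} + \frac{5 \sin{\left(\frac{3}{4} \right)}}{2} - (\frac{\sqrt{38}}{6} + \frac{5 \sin{\left(\frac{3}{4} \right)}}{2}) = -1.
So G(s) = \frac{2 \sqrt{\frac{3 s^{2}}{2} + 2}}{3} + \frac{5 \sin{\left(- 2 s^{3} + \frac{3 s}{2} + \frac{1}{4} \right)}}{2} - 1.
Check: d/ds[\frac{2 \sqrt{\frac{3 s^{2}}{2} + 2}}{3} + \frac{5 \sin{\left(- 2 s^{3} + \frac{3 s}{2} + \frac{1}{4} \right)}}{2} - 1] = \frac{- 60 s^{2} \sqrt{3 s^{2} + 4} \cos{\left(- 2 s^{3} + \frac{3 s}{2} + \frac{1}{4} \right)} + 4 \sqrt{2} s + 15 \sqrt{3 s^{2} + 4} \cos{\left(- 2 s^{3} + \frac{3 s}{2} + \frac{1}{4} \right)}}{4 \sqrt{3 s^{2} + 4}} = G'(s).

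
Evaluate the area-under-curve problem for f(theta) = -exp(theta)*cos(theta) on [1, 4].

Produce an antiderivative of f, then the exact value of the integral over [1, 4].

A first test for any F(theta): its theta-derivative must equal f(theta) identically.
F(theta) = -exp(theta)*sin(theta)/2 - exp(theta)*cos(theta)/2 is an antiderivative of f.
Check: d/dtheta[-exp(theta)*sin(theta)/2 - exp(theta)*cos(theta)/2] = -exp(theta)*cos(theta) = f(theta).
F(4) = -exp(4)*cos(4)/2 - exp(4)*sin(4)/2; F(1) = -exp(1)*sin(1)/2 - exp(1)*cos(1)/2.
Integral = F(4) - F(1) = exp(1)*cos(1)/2 + exp(1)*sin(1)/2 - exp(4)*cos(4)/2 - exp(4)*sin(4)/2.

Antiderivative: F(theta) = -exp(theta)*sin(theta)/2 - exp(theta)*cos(theta)/2; value = exp(1)*cos(1)/2 + exp(1)*sin(1)/2 - exp(4)*cos(4)/2 - exp(4)*sin(4)/2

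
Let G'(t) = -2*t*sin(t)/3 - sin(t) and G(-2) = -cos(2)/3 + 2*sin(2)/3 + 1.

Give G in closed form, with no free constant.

G(t) = (2*t*cos(t) - 2*sin(t) + 3*cos(t) + 3)/3

The integrand splits into summands that can be handled one at a time.
A general antiderivative is 2*t*cos(t)/3 - 2*sin(t)/3 + cos(t) + C.
The condition gives C = -cos(2)/3 + 2*sin(2)/3 + 1 - (-cos(2)/3 + 2*sin(2)/3) = 1.
So G(t) = (2*t*cos(t) - 2*sin(t) + 3*cos(t) + 3)/3.
Check: d/dt[(2*t*cos(t) - 2*sin(t) + 3*cos(t) + 3)/3] = -2*t*sin(t)/3 - sin(t) = G'(t).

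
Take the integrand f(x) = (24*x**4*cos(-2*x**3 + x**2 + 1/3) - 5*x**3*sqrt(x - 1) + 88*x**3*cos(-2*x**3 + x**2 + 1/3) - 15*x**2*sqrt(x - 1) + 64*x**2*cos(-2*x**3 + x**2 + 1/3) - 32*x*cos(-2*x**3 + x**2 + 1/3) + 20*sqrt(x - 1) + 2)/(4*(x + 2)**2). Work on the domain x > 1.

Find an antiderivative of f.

An antiderivative is F(x) = -x**2*sqrt(x - 1)/2 + x*sqrt(x - 1) - sqrt(x - 1)/2 - sin(-2*x**3 + x**2 + 1/3) - 1/(2*x + 4).

For F(x) to be correct the identity F'(x) - f(x) = 0 must hold.
Check: d/dx[-x**2*sqrt(x - 1)/2 + x*sqrt(x - 1) - sqrt(x - 1)/2 - sin(-2*x**3 + x**2 + 1/3) - 1/(2*x + 4)] = (24*x**4*sqrt(x - 1)*cos(-2*x**3 + x**2 + 1/3) - 5*x**4 + 88*x**3*sqrt(x - 1)*cos(-2*x**3 + x**2 + 1/3) - 10*x**3 + 64*x**2*sqrt(x - 1)*cos(-2*x**3 + x**2 + 1/3) + 15*x**2 - 32*x*sqrt(x - 1)*cos(-2*x**3 + x**2 + 1/3) + 20*x + 2*sqrt(x - 1) - 20)/(4*x**2*sqrt(x - 1) + 16*x*sqrt(x - 1) + 16*sqrt(x - 1)), which equals f(x).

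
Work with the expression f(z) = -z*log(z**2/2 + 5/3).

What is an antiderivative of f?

An antiderivative is F(z) = -z**2*log(z**2/2 + 5/3)/2 + z**2/2 - 5*log(3*z**2 + 10)/3.

Since d/dz undoes antidifferentiation here, F'(z) = f(z) is required of F(z).
Check: d/dz[-z**2*log(z**2/2 + 5/3)/2 + z**2/2 - 5*log(3*z**2 + 10)/3] = -z*log(3*z**2 + 10) + z*log(6), which equals f(z).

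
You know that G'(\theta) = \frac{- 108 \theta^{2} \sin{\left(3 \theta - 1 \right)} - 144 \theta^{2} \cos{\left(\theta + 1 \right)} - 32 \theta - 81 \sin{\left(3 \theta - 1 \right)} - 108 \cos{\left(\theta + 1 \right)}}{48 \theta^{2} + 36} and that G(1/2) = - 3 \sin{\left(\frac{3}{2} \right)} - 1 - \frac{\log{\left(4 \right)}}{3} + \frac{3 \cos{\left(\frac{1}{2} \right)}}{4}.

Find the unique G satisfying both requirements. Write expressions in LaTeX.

Recover the given G'(\theta) by differentiating a candidate G(\theta); any mismatch rules it out.
A general antiderivative is - \frac{\log{\left(4 \theta^{2} + 3 \right)}}{3} - 3 \sin{\left(\theta + 1 \right)} + \frac{3 \cos{\left(3 \theta - 1 \right)}}{4} + C.
The condition gives C = - 3 \sin{\left(\frac{3}{2} \right)} - 1 - \frac{\log{\left(4 \right)}}{3} + \frac{3 \cos{\left(\frac{1}{2} \right)}}{4} - (- 3 \sin{\left(\frac{3}{2} \right)} - \frac{\log{\left(4 \right)}}{3} + \frac{3 \cos{\left(\frac{1}{2} \right)}}{4}) = -1.
So G(\theta) = - \frac{\log{\left(4 \theta^{2} + 3 \right)}}{3} - 3 \sin{\left(\theta + 1 \right)} + \frac{3 \cos{\left(3 \theta - 1 \right)}}{4} - 1.
Check: d/d\theta[- \frac{\log{\left(4 \theta^{2} + 3 \right)}}{3} - 3 \sin{\left(\theta + 1 \right)} + \frac{3 \cos{\left(3 \theta - 1 \right)}}{4} - 1] = \frac{- 108 \theta^{2} \sin{\left(3 \theta - 1 \right)} - 144 \theta^{2} \cos{\left(\theta + 1 \right)} - 32 \theta - 81 \sin{\left(3 \theta - 1 \right)} - 108 \cos{\left(\theta + 1 \right)}}{48 \theta^{2} + 36} = G'(\theta).

G(\theta) = - \frac{\log{\left(4 \theta^{2} + 3 \right)}}{3} - 3 \sin{\left(\theta + 1 \right)} + \frac{3 \cos{\left(3 \theta - 1 \right)}}{4} - 1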